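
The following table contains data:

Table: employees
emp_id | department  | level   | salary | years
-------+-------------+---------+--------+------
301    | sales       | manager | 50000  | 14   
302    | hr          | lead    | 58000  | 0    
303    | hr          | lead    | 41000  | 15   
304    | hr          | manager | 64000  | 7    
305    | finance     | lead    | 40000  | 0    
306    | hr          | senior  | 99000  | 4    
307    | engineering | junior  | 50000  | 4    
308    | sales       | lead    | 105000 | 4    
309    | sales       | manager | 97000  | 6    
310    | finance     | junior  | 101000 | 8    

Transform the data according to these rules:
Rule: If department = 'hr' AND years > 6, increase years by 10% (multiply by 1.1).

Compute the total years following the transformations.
64.2

Step 1: Find records where department = 'hr' AND years > 6
Step 2: 2 records match, summing to 22
Step 3: After multiplier: 22 × 1.1 = 24.2
Step 4: Unaffected records sum: 40
Step 5: Final sum = 24.2 + 40 = 64.2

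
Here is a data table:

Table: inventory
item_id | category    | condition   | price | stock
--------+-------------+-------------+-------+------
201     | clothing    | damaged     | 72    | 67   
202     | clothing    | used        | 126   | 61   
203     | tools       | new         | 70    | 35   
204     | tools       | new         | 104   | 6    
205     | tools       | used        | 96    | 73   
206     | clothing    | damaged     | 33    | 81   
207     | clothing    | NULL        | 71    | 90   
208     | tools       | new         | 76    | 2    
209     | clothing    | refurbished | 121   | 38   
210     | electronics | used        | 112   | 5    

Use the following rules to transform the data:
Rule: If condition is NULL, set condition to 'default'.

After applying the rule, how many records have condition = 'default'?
1

Step 1: Count records where condition IS NULL
Step 2: Found 1 records with NULL condition
Step 3: These records will have condition set to 'default'
Step 4: Records already having condition = 'default': 0
Step 5: Answer: 1 + 0 = 1 records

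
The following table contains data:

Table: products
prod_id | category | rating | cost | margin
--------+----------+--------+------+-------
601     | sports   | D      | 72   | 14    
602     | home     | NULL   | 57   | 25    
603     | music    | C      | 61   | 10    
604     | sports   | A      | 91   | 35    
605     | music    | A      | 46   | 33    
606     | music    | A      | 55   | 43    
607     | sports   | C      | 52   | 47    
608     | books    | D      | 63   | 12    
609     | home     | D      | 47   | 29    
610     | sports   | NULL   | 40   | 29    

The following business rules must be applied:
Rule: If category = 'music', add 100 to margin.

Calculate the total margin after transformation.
577

Step 1: Count records where category = 'music': 3
Step 2: Total bonus added: 3 × 100 = 300
Step 3: Original sum of margin: 277
Step 4: Final sum = 277 + 300 = 577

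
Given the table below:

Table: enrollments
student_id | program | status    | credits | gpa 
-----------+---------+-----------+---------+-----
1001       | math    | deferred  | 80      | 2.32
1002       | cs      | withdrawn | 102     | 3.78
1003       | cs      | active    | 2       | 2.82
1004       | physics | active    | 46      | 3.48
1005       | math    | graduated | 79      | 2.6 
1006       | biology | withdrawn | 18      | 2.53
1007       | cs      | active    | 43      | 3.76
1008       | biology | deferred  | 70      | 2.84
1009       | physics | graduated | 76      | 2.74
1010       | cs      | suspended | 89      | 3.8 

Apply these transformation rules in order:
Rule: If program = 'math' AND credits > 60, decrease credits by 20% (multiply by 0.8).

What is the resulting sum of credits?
573.2

Step 1: Find records where program = 'math' AND credits > 60
Step 2: 2 records match, summing to 159
Step 3: After multiplier: 159 × 0.8 = 127.2
Step 4: Unaffected records sum: 446
Step 5: Final sum = 127.2 + 446 = 573.2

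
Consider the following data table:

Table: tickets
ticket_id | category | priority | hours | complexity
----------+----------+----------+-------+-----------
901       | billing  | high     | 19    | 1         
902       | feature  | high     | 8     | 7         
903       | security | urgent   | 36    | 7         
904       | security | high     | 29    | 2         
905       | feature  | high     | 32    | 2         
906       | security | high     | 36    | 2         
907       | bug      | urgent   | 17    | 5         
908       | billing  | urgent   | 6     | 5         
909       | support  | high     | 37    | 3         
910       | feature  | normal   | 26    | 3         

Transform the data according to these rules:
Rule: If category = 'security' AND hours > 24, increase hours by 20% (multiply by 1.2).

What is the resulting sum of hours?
266.2

Step 1: Find records where category = 'security' AND hours > 24
Step 2: 3 records match, summing to 101
Step 3: After multiplier: 101 × 1.2 = 121.2
Step 4: Unaffected records sum: 145
Step 5: Final sum = 121.2 + 145 = 266.2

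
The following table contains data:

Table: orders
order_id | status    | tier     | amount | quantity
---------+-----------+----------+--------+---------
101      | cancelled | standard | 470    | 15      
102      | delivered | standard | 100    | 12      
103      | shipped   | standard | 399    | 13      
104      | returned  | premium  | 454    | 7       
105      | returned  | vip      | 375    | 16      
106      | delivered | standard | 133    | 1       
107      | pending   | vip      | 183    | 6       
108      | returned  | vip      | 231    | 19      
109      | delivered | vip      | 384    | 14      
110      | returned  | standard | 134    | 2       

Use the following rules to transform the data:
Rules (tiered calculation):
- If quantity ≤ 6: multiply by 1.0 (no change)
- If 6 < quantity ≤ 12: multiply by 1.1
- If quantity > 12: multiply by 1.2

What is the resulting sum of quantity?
122.3

Step 1: Tier 1 (quantity ≤ 6): 3 records, sum = 9 × 1.0 = 9.0
Step 2: Tier 2 (6 < quantity ≤ 12): 2 records, sum = 19 × 1.1 = 20.9
Step 3: Tier 3 (quantity > 12): 5 records, sum = 77 × 1.2 = 92.4
Step 4: Final sum = 9.0 + 20.9 + 92.4 = 122.3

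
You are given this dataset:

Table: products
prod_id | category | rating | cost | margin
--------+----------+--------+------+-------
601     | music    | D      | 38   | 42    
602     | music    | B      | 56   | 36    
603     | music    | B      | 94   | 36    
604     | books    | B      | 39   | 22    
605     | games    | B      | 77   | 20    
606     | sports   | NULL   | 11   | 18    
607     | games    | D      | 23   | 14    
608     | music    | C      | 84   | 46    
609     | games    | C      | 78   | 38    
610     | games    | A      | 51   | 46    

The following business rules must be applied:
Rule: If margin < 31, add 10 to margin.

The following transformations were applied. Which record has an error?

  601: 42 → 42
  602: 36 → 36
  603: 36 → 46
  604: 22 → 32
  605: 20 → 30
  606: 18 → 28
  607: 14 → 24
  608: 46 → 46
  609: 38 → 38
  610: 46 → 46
Record 603 has an error. The correct transformed value should be 36, not 46.

Step 1: Check each record against the rule
Step 2: Record 603 has margin = 36
Step 3: Since 36 >= 31, the bonus should not have been applied
Step 4: Correct value = 36, but claimed value = 46
Conclusion: Record 603 has the error.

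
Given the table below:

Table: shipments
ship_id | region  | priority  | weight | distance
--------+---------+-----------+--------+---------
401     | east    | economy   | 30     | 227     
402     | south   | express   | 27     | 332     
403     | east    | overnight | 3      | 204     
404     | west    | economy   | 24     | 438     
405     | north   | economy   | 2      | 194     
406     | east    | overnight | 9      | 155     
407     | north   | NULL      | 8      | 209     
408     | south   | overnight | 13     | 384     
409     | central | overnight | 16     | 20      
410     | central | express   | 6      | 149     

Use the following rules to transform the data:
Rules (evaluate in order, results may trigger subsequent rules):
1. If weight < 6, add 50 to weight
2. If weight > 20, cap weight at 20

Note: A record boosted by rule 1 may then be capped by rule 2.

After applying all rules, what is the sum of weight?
152

Step 1: Apply rule 1 to records with weight < 6
  - 2 records get bonus of 50
  - Of these, 2 records then exceed 20 and get capped
Step 2: Apply rule 2 to records with weight > 20
  - 3 records (original) are capped
Step 3: Calculate final sum = 152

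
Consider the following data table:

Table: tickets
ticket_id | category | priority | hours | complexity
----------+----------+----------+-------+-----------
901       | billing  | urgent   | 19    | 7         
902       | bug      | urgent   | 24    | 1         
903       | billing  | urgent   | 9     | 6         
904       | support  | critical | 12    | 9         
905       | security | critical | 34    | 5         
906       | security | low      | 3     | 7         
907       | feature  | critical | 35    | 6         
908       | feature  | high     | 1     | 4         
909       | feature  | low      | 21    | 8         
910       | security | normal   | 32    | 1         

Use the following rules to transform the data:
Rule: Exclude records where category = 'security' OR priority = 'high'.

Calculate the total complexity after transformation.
37

Step 1: Find records where category = 'security' OR priority = 'high'
Step 2: 4 records match, summing to 17
Step 3: Original sum: 54
Step 4: Remaining sum = 54 - 17 = 37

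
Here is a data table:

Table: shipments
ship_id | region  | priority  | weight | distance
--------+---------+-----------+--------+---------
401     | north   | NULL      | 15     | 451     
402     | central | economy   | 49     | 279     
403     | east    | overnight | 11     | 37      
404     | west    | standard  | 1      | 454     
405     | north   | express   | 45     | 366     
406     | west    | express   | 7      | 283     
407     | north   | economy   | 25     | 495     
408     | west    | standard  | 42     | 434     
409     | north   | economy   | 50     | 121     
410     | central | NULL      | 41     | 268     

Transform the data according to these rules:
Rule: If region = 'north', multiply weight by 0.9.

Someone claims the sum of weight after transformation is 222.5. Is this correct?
No, the correct result is 272.5.

Step 1: Calculate the correct sum after transformation
Step 2: Apply multiplier 0.9 to records where region = 'north'
Step 3: Correct result = 272.5
Step 4: Claimed result = 222.5
Step 5: 272.5 ≠ 222.5
Conclusion: The claimed result is incorrect. The correct answer is 272.5.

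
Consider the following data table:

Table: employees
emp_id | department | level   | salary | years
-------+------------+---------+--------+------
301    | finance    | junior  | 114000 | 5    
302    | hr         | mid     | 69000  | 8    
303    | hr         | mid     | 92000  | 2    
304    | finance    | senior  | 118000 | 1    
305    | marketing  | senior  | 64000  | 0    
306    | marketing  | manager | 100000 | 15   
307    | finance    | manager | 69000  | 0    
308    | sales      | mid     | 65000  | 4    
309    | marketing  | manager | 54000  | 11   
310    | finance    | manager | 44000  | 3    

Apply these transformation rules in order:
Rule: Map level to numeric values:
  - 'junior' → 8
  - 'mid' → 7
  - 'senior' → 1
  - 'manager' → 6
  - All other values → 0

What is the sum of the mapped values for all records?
55

Step 1: Apply mapping to each record
Step 2: Count by status:
  'junior': 1 records × 8 = 8
  'mid': 3 records × 7 = 21
  'senior': 2 records × 1 = 2
  'manager': 4 records × 6 = 24
Step 3: Sum all mapped values = 55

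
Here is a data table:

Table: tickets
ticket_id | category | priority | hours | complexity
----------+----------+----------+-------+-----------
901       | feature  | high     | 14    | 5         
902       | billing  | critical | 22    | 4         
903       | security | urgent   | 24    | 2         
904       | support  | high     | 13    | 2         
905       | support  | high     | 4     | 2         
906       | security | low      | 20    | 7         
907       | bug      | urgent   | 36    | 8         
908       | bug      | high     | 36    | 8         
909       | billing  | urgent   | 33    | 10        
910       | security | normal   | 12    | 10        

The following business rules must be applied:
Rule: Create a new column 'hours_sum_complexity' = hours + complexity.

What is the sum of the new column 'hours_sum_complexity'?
272

Step 1: For each record, compute hours + complexity
Example calculations:
  14 + 5 = 19
  22 + 4 = 26
  24 + 2 = 26
  ...
Step 2: Sum all derived values
Step 3: Total = 272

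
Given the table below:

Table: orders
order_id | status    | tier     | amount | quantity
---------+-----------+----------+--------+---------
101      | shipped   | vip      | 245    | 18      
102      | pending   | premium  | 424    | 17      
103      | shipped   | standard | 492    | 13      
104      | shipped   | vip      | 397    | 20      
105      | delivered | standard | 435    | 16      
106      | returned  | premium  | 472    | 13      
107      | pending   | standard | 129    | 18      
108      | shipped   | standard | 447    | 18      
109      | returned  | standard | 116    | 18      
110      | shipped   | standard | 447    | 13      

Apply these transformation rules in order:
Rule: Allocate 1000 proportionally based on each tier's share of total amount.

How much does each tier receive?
premium: 248.61, standard: 573.25, vip: 178.14

Step 1: Calculate total amount = 3604
Step 2: Calculate each tier's proportion:
  premium: 896/3604 = 24.86% → 248.61
  standard: 2066/3604 = 57.33% → 573.25
  vip: 642/3604 = 17.81% → 178.14
Step 3: Verify: sum of allocations ≈ 1000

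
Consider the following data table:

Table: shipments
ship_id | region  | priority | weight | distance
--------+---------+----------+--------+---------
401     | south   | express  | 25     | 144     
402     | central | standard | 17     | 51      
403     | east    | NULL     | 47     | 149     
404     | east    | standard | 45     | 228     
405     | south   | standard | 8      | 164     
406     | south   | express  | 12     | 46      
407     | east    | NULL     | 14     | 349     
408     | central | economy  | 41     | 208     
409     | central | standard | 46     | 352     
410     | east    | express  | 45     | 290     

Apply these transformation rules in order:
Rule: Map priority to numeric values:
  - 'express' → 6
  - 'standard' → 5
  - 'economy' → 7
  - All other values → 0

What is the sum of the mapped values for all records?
45

Step 1: Apply mapping to each record
Step 2: Count by status:
  'express': 3 records × 6 = 18
  'standard': 4 records × 5 = 20
  'economy': 1 records × 7 = 7
Step 3: Sum all mapped values = 45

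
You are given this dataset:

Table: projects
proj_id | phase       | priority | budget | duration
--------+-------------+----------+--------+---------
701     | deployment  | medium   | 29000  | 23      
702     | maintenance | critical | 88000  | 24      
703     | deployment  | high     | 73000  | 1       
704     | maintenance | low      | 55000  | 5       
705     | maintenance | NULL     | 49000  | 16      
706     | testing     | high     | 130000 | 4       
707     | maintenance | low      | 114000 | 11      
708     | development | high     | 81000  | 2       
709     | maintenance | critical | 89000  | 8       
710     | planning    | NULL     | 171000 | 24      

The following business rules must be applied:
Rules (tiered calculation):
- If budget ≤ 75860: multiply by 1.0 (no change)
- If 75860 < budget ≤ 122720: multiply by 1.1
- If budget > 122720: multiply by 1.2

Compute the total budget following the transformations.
976400.0

Step 1: Tier 1 (budget ≤ 75860): 4 records, sum = 206000 × 1.0 = 206000.0
Step 2: Tier 2 (75860 < budget ≤ 122720): 4 records, sum = 372000 × 1.1 = 409200.0
Step 3: Tier 3 (budget > 122720): 2 records, sum = 301000 × 1.2 = 361200.0
Step 4: Final sum = 206000.0 + 409200.0 + 361200.0 = 976400.0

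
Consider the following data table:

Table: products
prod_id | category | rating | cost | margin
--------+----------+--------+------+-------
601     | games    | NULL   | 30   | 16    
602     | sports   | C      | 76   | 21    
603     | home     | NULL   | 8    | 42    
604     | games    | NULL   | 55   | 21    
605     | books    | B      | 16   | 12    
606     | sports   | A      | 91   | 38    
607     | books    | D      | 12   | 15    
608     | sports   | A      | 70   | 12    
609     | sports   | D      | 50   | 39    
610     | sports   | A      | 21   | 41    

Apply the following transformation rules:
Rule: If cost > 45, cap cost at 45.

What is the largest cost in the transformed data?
45

Step 1: Original maximum cost = 91
Step 2: Apply cap at 45
Step 3: 5 records had cost > 45 and were capped
Step 4: Maximum after transformation = 45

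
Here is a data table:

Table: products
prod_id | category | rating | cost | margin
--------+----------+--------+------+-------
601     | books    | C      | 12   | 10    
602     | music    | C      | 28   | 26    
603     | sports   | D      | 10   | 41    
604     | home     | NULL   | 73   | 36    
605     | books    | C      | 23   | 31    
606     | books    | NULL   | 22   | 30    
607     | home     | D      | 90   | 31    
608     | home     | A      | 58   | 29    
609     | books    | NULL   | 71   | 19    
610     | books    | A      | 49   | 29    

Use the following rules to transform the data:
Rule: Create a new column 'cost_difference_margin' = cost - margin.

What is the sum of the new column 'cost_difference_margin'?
154

Step 1: For each record, compute cost - margin
Example calculations:
  12 - 10 = 2
  28 - 26 = 2
  10 - 41 = -31
  ...
Step 2: Sum all derived values
Step 3: Total = 154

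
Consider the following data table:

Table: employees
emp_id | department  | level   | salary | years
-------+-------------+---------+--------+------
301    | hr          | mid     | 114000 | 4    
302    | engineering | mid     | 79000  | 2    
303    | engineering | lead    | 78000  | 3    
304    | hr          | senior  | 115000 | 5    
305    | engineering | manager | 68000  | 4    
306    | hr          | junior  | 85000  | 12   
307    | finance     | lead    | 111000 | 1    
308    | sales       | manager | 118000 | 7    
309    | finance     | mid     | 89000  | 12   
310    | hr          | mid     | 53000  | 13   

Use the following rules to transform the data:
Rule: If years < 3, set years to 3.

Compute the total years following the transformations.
66

Step 1: 2 records have years < 3
Step 2: These records originally summed to 3
Step 3: After setting to minimum: 2 × 3 = 6
Step 4: Unaffected records sum: 60
Step 5: Final sum = 6 + 60 = 66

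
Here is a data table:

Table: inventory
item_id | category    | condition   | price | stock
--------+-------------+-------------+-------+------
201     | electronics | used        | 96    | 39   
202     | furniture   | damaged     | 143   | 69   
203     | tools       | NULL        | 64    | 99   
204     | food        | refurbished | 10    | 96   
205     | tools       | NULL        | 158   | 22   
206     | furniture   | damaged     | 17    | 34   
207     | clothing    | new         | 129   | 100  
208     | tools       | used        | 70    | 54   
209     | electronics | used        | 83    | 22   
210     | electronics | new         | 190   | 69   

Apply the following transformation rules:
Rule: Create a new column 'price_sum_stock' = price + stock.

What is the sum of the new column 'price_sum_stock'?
1564

Step 1: For each record, compute price + stock
Example calculations:
  96 + 39 = 135
  143 + 69 = 212
  64 + 99 = 163
  ...
Step 2: Sum all derived values
Step 3: Total = 1564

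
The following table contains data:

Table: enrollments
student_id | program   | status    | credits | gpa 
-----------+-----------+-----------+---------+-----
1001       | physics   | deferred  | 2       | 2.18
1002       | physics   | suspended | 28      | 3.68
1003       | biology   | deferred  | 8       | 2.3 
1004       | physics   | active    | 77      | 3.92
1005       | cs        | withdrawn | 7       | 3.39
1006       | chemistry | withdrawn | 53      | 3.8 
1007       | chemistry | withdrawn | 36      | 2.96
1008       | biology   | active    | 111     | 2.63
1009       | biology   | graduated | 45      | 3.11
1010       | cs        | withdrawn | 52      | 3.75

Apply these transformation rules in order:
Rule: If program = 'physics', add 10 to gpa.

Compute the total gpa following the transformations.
61.72

Step 1: Count records where program = 'physics': 3
Step 2: Total bonus added: 3 × 10 = 30
Step 3: Original sum of gpa: 31.72
Step 4: Final sum = 31.72 + 30 = 61.72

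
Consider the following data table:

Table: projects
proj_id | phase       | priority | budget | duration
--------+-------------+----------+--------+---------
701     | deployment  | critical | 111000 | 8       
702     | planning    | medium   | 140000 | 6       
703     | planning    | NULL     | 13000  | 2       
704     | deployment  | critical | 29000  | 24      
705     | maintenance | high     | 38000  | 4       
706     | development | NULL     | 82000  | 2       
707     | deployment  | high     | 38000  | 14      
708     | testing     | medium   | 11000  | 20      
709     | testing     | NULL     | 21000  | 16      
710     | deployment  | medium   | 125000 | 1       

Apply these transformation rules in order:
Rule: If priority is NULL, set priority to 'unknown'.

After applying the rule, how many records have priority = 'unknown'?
3

Step 1: Count records where priority IS NULL
Step 2: Found 3 records with NULL priority
Step 3: These records will have priority set to 'unknown'
Step 4: Records already having priority = 'unknown': 0
Step 5: Answer: 3 + 0 = 3 records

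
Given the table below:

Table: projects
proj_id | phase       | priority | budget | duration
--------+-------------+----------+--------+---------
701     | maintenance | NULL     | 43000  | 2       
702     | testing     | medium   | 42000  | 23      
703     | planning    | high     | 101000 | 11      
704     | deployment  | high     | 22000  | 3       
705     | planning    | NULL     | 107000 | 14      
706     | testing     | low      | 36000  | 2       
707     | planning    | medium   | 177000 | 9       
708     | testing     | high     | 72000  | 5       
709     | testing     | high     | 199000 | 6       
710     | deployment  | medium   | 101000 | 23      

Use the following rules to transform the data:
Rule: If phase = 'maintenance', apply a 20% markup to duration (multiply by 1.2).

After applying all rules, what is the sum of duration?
98.4

Step 1: Records with phase = 'maintenance' have total duration = 2
Step 2: Apply multiplier: 2 × 1.2 = 2.4
Step 3: Other records total: 96
Step 4: Final sum = 2.4 + 96 = 98.4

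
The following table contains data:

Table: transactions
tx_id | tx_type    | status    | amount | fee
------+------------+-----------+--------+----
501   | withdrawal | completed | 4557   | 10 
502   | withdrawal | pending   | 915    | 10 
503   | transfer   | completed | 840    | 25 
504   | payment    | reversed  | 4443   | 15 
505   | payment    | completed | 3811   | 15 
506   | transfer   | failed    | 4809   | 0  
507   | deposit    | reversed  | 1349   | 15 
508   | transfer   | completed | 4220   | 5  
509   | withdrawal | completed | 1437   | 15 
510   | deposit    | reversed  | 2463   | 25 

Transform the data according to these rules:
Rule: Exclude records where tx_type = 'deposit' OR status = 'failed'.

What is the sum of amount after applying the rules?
20223

Step 1: Find records where tx_type = 'deposit' OR status = 'failed'
Step 2: 3 records match, summing to 8621
Step 3: Original sum: 28844
Step 4: Remaining sum = 28844 - 8621 = 20223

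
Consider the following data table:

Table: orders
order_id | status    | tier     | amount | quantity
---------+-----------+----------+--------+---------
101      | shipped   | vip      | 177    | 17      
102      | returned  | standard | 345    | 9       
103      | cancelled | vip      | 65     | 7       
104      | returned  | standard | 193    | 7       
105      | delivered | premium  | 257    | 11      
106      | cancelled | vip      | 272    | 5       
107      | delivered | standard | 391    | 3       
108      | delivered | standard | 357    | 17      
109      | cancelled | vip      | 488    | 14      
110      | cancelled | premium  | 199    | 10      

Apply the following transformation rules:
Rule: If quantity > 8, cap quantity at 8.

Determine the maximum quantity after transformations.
8

Step 1: Original maximum quantity = 17
Step 2: Apply cap at 8
Step 3: 6 records had quantity > 8 and were capped
Step 4: Maximum after transformation = 8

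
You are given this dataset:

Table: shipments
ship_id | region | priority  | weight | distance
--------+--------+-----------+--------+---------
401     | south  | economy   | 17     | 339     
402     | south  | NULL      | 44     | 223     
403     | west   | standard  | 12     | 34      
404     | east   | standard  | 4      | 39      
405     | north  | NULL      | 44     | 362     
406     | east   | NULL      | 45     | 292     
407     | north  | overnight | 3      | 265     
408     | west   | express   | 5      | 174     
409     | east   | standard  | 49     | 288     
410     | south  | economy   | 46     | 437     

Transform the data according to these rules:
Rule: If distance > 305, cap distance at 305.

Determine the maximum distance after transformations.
305

Step 1: Original maximum distance = 437
Step 2: Apply cap at 305
Step 3: 3 records had distance > 305 and were capped
Step 4: Maximum after transformation = 305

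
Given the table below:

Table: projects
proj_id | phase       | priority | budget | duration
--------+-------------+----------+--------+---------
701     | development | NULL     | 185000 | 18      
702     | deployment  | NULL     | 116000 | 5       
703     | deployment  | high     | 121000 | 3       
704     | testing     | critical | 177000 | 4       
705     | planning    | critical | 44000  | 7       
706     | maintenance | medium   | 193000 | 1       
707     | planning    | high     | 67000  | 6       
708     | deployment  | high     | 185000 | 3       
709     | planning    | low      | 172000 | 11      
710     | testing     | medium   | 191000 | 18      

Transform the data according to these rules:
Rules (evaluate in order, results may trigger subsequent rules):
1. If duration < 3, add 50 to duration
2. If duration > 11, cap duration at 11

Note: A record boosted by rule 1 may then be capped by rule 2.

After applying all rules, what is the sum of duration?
72

Step 1: Apply rule 1 to records with duration < 3
  - 1 records get bonus of 50
  - Of these, 1 records then exceed 11 and get capped
Step 2: Apply rule 2 to records with duration > 11
  - 2 records (original) are capped
Step 3: Calculate final sum = 72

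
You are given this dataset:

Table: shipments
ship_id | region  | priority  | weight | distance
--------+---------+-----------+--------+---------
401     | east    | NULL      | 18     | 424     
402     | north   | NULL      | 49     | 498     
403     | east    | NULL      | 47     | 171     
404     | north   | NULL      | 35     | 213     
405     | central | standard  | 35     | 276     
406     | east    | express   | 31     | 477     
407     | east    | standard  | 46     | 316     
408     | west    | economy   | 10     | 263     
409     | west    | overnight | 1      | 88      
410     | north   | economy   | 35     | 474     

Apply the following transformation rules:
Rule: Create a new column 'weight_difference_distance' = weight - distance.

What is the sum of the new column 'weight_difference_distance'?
-2893

Step 1: For each record, compute weight - distance
Example calculations:
  18 - 424 = -406
  49 - 498 = -449
  47 - 171 = -124
  ...
Step 2: Sum all derived values
Step 3: Total = -2893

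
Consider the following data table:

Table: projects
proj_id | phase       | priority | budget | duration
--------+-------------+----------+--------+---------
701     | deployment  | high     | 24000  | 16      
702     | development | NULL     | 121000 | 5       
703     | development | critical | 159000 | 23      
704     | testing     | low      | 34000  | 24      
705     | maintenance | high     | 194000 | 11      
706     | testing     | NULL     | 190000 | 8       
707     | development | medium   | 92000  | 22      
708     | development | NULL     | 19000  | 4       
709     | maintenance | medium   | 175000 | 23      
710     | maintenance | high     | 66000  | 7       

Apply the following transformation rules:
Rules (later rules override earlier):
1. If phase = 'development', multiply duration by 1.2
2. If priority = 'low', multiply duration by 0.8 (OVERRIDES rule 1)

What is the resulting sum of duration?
149.0

Step 1: Rule 2 takes priority for records with priority = 'low'
  - 1 records: 24 × 0.8 = 19.2
Step 2: Rule 1 applies to remaining records with phase = 'development'
  - 4 records: 54 × 1.2 = 64.8
Step 3: Other records unchanged: 65
Step 4: Final sum = 19.2 + 64.8 + 65 = 149.0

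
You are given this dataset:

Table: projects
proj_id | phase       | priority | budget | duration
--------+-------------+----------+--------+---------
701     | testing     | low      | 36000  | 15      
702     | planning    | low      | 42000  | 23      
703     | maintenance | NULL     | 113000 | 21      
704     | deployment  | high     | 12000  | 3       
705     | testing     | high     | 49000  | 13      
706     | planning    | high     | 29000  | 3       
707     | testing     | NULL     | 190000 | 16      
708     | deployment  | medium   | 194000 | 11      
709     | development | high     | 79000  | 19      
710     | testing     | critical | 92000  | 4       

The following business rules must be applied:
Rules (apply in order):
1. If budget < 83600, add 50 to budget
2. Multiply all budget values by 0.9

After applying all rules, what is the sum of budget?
752670.0

Step 1: Apply Rule 1 - Add 50 to records with budget < 83600
  - 6 records affected: 247000 + (6 × 50) = 247300
  - Unaffected records: 589000
  - Sum after Rule 1: 836300
Step 2: Apply Rule 2 - Multiply all by 0.9
  - 836300 × 0.9 = 752670.0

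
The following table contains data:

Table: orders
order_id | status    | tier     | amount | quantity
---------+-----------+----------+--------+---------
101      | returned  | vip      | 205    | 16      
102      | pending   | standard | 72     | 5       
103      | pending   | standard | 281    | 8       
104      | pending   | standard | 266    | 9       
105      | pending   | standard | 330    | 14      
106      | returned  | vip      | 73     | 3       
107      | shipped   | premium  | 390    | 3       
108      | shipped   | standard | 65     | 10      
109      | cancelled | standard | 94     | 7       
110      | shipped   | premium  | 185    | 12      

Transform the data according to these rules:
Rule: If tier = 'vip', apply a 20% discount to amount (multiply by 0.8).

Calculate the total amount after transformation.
1905.4

Step 1: Records with tier = 'vip' have total amount = 278
Step 2: Apply multiplier: 278 × 0.8 = 222.4
Step 3: Other records total: 1683
Step 4: Final sum = 222.4 + 1683 = 1905.4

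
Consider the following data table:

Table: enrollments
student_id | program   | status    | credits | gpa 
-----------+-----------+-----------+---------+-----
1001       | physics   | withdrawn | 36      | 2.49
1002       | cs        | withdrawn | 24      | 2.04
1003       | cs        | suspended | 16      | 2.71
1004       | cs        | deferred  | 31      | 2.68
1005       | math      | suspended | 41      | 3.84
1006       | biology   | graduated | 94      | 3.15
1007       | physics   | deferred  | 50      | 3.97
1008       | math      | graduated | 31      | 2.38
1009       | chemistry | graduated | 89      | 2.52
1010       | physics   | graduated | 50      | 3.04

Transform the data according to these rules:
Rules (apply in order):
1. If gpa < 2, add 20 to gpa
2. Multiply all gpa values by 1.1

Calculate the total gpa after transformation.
31.7

Step 1: Apply Rule 1 - Add 20 to records with gpa < 2
  - 0 records affected: 0 + (0 × 20) = 0
  - Unaffected records: 28.82
  - Sum after Rule 1: 28.82
Step 2: Apply Rule 2 - Multiply all by 1.1
  - 28.82 × 1.1 = 31.7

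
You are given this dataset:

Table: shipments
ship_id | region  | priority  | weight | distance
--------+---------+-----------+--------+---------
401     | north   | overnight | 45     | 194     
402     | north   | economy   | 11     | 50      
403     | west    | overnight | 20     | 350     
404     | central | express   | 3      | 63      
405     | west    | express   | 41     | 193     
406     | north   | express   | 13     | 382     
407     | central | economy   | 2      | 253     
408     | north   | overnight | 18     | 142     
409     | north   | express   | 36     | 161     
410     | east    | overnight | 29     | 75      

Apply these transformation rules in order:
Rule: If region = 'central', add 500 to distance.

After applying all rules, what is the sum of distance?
2863

Step 1: Count records where region = 'central': 2
Step 2: Total bonus added: 2 × 500 = 1000
Step 3: Original sum of distance: 1863
Step 4: Final sum = 1863 + 1000 = 2863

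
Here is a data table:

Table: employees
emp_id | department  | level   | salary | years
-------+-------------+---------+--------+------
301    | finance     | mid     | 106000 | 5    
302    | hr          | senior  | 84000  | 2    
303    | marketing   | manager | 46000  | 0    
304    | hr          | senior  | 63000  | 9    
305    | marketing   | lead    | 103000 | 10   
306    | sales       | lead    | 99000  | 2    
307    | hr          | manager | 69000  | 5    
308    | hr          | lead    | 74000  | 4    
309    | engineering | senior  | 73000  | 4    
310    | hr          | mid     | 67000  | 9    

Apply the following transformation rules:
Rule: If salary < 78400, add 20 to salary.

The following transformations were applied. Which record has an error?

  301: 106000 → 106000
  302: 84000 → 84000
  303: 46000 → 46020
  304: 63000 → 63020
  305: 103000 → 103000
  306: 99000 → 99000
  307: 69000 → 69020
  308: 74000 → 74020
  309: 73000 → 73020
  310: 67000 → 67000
Record 310 has an error. The correct transformed value should be 67020, not 67000.

Step 1: Check each record against the rule
Step 2: Record 310 has salary = 67000
Step 3: Since 67000 < 78400, the bonus should have been applied
Step 4: Correct value = 67020, but claimed value = 67000
Conclusion: Record 310 has the error.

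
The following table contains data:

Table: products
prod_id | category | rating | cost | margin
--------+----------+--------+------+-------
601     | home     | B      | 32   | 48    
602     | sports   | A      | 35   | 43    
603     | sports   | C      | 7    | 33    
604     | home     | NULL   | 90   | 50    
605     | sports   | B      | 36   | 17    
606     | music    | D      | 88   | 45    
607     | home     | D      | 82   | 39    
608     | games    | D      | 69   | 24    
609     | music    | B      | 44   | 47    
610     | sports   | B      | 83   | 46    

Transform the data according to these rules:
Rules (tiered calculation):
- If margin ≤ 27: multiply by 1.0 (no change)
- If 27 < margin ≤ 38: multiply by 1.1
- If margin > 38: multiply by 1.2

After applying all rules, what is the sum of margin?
458.9

Step 1: Tier 1 (margin ≤ 27): 2 records, sum = 41 × 1.0 = 41.0
Step 2: Tier 2 (27 < margin ≤ 38): 1 records, sum = 33 × 1.1 = 36.3
Step 3: Tier 3 (margin > 38): 7 records, sum = 318 × 1.2 = 381.6
Step 4: Final sum = 41.0 + 36.3 + 381.6 = 458.9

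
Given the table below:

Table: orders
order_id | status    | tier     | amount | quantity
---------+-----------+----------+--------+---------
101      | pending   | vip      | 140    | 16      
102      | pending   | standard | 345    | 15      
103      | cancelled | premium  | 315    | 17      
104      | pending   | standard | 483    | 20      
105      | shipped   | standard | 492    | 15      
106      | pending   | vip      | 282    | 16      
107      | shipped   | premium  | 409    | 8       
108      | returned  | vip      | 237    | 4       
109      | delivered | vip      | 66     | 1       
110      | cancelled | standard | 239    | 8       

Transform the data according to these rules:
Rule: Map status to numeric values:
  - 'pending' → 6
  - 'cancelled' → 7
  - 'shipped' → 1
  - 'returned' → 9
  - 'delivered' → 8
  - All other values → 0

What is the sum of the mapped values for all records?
57

Step 1: Apply mapping to each record
Step 2: Count by status:
  'pending': 4 records × 6 = 24
  'cancelled': 2 records × 7 = 14
  'shipped': 2 records × 1 = 2
  'returned': 1 records × 9 = 9
  'delivered': 1 records × 8 = 8
Step 3: Sum all mapped values = 57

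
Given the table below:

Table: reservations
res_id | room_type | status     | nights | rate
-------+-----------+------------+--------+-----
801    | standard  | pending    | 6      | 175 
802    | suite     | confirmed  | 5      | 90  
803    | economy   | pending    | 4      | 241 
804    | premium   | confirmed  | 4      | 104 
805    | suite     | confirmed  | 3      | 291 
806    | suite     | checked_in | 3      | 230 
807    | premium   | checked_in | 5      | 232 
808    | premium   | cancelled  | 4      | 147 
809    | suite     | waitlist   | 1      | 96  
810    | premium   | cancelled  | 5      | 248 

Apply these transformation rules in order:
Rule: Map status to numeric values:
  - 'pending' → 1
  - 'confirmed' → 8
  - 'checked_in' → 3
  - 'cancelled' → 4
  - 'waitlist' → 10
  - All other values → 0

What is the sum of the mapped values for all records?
50

Step 1: Apply mapping to each record
Step 2: Count by status:
  'pending': 2 records × 1 = 2
  'confirmed': 3 records × 8 = 24
  'checked_in': 2 records × 3 = 6
  'cancelled': 2 records × 4 = 8
  'waitlist': 1 records × 10 = 10
Step 3: Sum all mapped values = 50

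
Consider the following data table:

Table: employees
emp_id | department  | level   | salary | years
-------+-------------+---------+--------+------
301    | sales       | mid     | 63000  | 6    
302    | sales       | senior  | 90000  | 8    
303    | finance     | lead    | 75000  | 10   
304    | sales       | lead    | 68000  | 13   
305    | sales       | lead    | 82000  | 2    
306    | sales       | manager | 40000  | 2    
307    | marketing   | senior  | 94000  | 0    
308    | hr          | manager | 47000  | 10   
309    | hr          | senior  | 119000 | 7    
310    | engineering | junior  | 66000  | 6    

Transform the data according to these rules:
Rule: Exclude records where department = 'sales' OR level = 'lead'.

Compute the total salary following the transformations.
326000

Step 1: Find records where department = 'sales' OR level = 'lead'
Step 2: 6 records match, summing to 418000
Step 3: Original sum: 744000
Step 4: Remaining sum = 744000 - 418000 = 326000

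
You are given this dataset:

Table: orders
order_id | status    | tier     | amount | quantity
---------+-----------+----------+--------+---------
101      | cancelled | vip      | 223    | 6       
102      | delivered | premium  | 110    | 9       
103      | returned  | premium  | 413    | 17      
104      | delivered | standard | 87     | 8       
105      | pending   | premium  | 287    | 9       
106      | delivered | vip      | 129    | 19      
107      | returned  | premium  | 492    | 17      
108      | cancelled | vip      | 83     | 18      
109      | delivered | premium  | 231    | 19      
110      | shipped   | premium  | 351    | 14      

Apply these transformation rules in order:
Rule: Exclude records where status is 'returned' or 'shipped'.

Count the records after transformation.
7

Step 1: Count records to exclude
  - 2 (returned) + 1 (shipped) = 3 records
Step 2: Total records: 10
Step 3: Remaining = 10 - 3 = 7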